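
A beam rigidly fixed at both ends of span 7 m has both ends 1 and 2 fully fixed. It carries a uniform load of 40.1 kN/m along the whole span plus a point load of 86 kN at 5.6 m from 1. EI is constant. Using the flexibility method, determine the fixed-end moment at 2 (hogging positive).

Release both end moments; the primary structure is a simply-supported span 12 with redundants M_1 and M_2.
On the primary (simply-supported) span, the end slopes from the loading are:
  at 1: UDL 40.1: wL³/(24EI) = 573.1/EI
  at 2: UDL 40.1: wL³/(24EI) = 573.1/EI
  at 1: point load 86 at a = 5.6: Pab(L + b)/(6LEI) = 134.8/EI
  at 2: point load 86 at a = 5.6: Pab(L + a)/(6LEI) = 202.3/EI
  θ_10 = 707.9/EI,  θ_20 = 775.4/EI
Flexibility coefficients: a unit moment at one end gives L/(3EI) there and L/(6EI) at the far end, so f₁₁ = f₂₂ = 2.333/EI and f₁₂ = f₂₁ = 1.167/EI.
Compatibility — zero rotation at each built-in end:
  2.333 M_1 + 1.167 M_2 = 707.9
  1.167 M_1 + 2.333 M_2 = 775.4
Solving the pair gives M_1 = 183 kN·m and M_2 = 240.8 kN·m (hogging).

M_2 = 240.8 kN·m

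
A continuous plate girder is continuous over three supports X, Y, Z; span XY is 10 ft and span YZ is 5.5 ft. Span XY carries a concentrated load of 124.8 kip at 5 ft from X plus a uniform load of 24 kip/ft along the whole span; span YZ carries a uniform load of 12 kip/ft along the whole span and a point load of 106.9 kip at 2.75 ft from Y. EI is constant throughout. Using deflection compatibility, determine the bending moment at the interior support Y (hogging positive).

Insert a hinge at Y; M_Y is the redundant, and each span becomes simply supported.
Rotations at Y on the released spans (each span's end-slope, ×1/EI):
  span XY: point load 124.8 at a = 5: Pab(L + a)/(6LEI) = 780/EI
  span XY: UDL 24: wL³/(24EI) = 1000/EI
  span YZ: UDL 12: wL³/(24EI) = 83.19/EI
  span YZ: point load 106.9 at a = 2.75: Pab(L + b)/(6LEI) = 202.1/EI
  relative rotation θ_0 = (1780 + 285.3)/EI = 2065/EI
A unit hogging moment at Y produces rotation L₁/(3EI) + L₂/(3EI) = 5.167/EI.
Slope continuity at Y: θ_0 = M_Y·5.167/EI, so M_Y = 2065/5.167 = 399.7 kip·ft (hogging).

M_Y = 399.7 kip·ft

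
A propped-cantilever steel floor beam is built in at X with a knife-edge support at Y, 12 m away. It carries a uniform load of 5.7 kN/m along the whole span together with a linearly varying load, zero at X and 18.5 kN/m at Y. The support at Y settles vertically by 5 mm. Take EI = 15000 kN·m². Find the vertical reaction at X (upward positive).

Remove the prop at Y; the released (primary) structure is a cantilever built in at X.
Downward deflection at the released point Y due to the loads:
  UDL 5.7: wL⁴/(8EI) = 14774/EI
  triangular load, peak 18.5 at the free end: 11w₀L⁴/(120EI) = 35165/EI
  δ_0 = 49939/EI
Tip deflection under a unit load at Y: L³/(3EI) = 576/EI.
With EI = 15000 kN·m²: δ_0 = 3.3293 m and δ_{YY} = 0.0384 m/kN.
Compatibility — the beam at Y must follow the support down by 0.005 m: δ_0 − R_Y·δ_{YY} = 0.005, so R_Y = (3.3293 − 0.005)/0.0384 = 86.57 kN.
Vertical equilibrium: R_X = ΣP − R_Y = 179.4 − 86.57 = 92.83 kN.

R_X = 92.83 kN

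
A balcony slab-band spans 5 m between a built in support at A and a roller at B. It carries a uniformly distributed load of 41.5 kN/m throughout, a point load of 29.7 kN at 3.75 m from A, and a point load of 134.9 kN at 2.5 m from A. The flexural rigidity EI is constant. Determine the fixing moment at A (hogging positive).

M_A = 273.6 kN·m

Take the reaction at B as the redundant and release it; the primary structure is a cantilever fixed at A.
Primary-structure tip deflection at B by superposition:
  UDL 41.5: wL⁴/(8EI) = 3242/EI
  point load 29.7 at a = 3.75: Pa²(3L − a)/(6EI) = 783.1/EI
  point load 134.9 at a = 2.5: Pa²(3L − a)/(6EI) = 1757/EI
  δ_0 = 5782/EI
Tip deflection under a unit load at B: L³/(3EI) = 41.67/EI.
The prop prevents deflection at B: R_B = δ_0/δ_{BB} = 5782/41.67 = 138.8 kN.
Moment equilibrium about A: M_A = Σ(load moments about A) − R_B·L = 967.4 − 138.8×5 = 273.6 kN·m.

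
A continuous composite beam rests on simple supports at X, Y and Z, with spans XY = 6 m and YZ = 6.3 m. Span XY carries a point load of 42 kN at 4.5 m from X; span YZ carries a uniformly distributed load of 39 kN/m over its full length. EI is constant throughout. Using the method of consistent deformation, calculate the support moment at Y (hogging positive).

M_Y = 119.3 kN·m

Insert a hinge at Y; M_Y is the redundant, and each span becomes simply supported.
Discontinuity in slope at Y on the released structure — sum the simple-span end rotations:
  span XY: point load 42 at a = 4.5: Pab(L + a)/(6LEI) = 82.69/EI
  span YZ: UDL 39: wL³/(24EI) = 406.3/EI
  relative rotation θ_0 = (82.69 + 406.3)/EI = 489/EI
A unit hogging moment at Y produces rotation L₁/(3EI) + L₂/(3EI) = 4.1/EI.
Compatibility: M_Y·(L₁+L₂)/(3EI) = θ_0, giving M_Y = 119.3 kN·m (hogging).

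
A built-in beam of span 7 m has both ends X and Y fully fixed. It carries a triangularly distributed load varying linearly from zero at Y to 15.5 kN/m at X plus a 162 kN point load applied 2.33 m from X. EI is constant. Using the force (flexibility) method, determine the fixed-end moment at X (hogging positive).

M_X = 206 kN·m

Take the two fixed-end moments M_X, M_Y as redundants; the released structure is the simple span XY.
On the primary (simply-supported) span, the end slopes from the loading are:
  at X: triangular load, peak 15.5: w₀L³/(45EI) = 118.1/EI
  at Y: triangular load, peak 15.5: 7w₀L³/(360EI) = 103.4/EI
  at X: point load 162 at a = 2.33: Pab(L + b)/(6LEI) = 489.8/EI
  at Y: point load 162 at a = 2.33: Pab(L + a)/(6LEI) = 391.6/EI
  θ_X0 = 607.9/EI,  θ_Y0 = 495/EI
Flexibility coefficients: a unit moment at one end gives L/(3EI) there and L/(6EI) at the far end, so f₁₁ = f₂₂ = 2.333/EI and f₁₂ = f₂₁ = 1.167/EI.
Compatibility — zero rotation at each built-in end:
  2.333 M_X + 1.167 M_Y = 607.9
  1.167 M_X + 2.333 M_Y = 495
Solving the pair gives M_X = 206 kN·m and M_Y = 109.1 kN·m (hogging).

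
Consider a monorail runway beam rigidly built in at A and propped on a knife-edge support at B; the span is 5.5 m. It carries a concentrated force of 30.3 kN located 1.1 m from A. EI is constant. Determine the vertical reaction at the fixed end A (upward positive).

R_A = 28.6 kN

Choose R_B as the redundant. The primary structure is the cantilever fixed at A.
Downward deflection at the released point B due to the loads:
  point load 30.3 at a = 1.1: Pa²(3L − a)/(6EI) = 94.1/EI
Flexibility coefficient — unit upward force at B: δ_{BB} = L³/(3EI) = 55.46/EI.
The prop prevents deflection at B: R_B = δ_0/δ_{BB} = 94.1/55.46 = 1.697 kN.
Vertical equilibrium: R_A = ΣP − R_B = 30.3 − 1.697 = 28.6 kN.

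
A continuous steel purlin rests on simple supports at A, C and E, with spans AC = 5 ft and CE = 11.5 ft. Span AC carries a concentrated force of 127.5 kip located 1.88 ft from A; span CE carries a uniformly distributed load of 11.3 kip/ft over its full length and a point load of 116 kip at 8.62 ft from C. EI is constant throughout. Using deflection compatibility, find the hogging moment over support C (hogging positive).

Release continuity at C by inserting a hinge; the redundant is the internal moment M_C. The primary structure is two simply-supported spans AC and CE.
Discontinuity in slope at C on the released structure — sum the simple-span end rotations:
  span AC: point load 127.5 at a = 1.88: Pab(L + a)/(6LEI) = 171.5/EI
  span CE: UDL 11.3: wL³/(24EI) = 716.1/EI
  span CE: point load 116 at a = 8.62: Pab(L + b)/(6LEI) = 600.2/EI
  relative rotation θ_0 = (171.5 + 1316)/EI = 1488/EI
A unit hogging moment at C produces rotation L₁/(3EI) + L₂/(3EI) = 5.5/EI.
Slope continuity at C: θ_0 = M_C·5.5/EI, so M_C = 1488/5.5 = 270.5 kip·ft (hogging).

M_C = 270.5 kip·ft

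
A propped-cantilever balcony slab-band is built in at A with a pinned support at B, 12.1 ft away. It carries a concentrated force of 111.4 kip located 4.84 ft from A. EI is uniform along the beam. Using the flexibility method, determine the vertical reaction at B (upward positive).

Remove the prop at B; the released (primary) structure is a cantilever built in at A.
Free-end deflection of the primary structure under the applied loading (downward +):
  point load 111.4 at a = 4.84: Pa²(3L − a)/(6EI) = 13683/EI
Flexibility coefficient — unit upward force at B: δ_{BB} = L³/(3EI) = 590.5/EI.
The prop prevents deflection at B: R_B = δ_0/δ_{BB} = 13683/590.5 = 23.17 kip.

R_B = 23.17 kip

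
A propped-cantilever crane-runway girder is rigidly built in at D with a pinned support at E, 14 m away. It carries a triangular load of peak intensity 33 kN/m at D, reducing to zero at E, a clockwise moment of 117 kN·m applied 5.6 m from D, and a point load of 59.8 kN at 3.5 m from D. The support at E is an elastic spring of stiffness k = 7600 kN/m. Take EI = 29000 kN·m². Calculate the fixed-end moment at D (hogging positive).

Choose R_E as the redundant. The primary structure is the cantilever fixed at D.
Primary-structure tip deflection at E by superposition:
  triangular load, peak 33 at the fixed end: w₀L⁴/(30EI) = 42258/EI
  clockwise couple 117 at a = 5.6: M₀a(2L − a)/(2EI) = 7338/EI
  point load 59.8 at a = 3.5: Pa²(3L − a)/(6EI) = 4701/EI
  δ_0 = 54296/EI
Flexibility coefficient — unit upward force at E: δ_{EE} = L³/(3EI) = 914.7/EI.
With EI = 29000 kN·m²: δ_0 = 1.8723 m and δ_{EE} = 0.03154 m/kN.
Compatibility — the spring shortens by R_E/k under the reaction it provides: δ_0 − R_E·δ_{EE} = R_E/k. With 1/k = 0.000132 m/kN, R_E = δ_0 / (δ_{EE} + 1/k) = 1.8723 / (0.03154 + 0.000132) = 59.12 kN.
Moment equilibrium about D: M_D = Σ(load moments about D) − R_E·L = 1404 − 59.12×14 = 576.7 kN·m.

M_D = 576.7 kN·m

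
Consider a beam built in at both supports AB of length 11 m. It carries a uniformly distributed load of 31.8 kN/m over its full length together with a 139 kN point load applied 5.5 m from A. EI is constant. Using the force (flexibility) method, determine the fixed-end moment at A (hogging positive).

Release both end moments; the primary structure is a simply-supported span AB with redundants M_A and M_B.
Simple-span end rotations at A and B under the given loads:
  at A: UDL 31.8: wL³/(24EI) = 1764/EI
  at B: UDL 31.8: wL³/(24EI) = 1764/EI
  at A: point load 139 at a = 5.5: Pab(L + b)/(6LEI) = 1051/EI
  at B: point load 139 at a = 5.5: Pab(L + a)/(6LEI) = 1051/EI
  θ_A0 = 2815/EI,  θ_B0 = 2815/EI
Flexibility coefficients: a unit moment at one end gives L/(3EI) there and L/(6EI) at the far end, so f₁₁ = f₂₂ = 3.667/EI and f₁₂ = f₂₁ = 1.833/EI.
Compatibility — zero rotation at each built-in end:
  3.667 M_A + 1.833 M_B = 2815
  1.833 M_A + 3.667 M_B = 2815
Solving the pair gives M_A = 511.8 kN·m and M_B = 511.8 kN·m (hogging).

M_A = 511.8 kN·m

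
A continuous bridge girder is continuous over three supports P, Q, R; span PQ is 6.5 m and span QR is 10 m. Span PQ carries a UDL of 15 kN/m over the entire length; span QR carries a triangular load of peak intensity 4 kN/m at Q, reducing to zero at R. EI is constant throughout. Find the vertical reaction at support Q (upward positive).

R_Q = 74.11 kN

Take M_Q as the redundant. Released structure: two simple spans PQ and QR with a hinge at Q.
Rotations at Q on the released spans (each span's end-slope, ×1/EI):
  span PQ: UDL 15: wL³/(24EI) = 171.6/EI
  span QR: triangular load, peak 4: w₀L³/(45EI) = 88.89/EI
  relative rotation θ_0 = (171.6 + 88.89)/EI = 260.5/EI
A unit hogging moment at Q produces rotation L₁/(3EI) + L₂/(3EI) = 5.5/EI.
Slope continuity at Q: θ_0 = M_Q·5.5/EI, so M_Q = 260.5/5.5 = 47.37 kN·m (hogging).
Span PQ, ΣM about P with M_Q applied at Q: R_Q^{PQ}·6.5 = 316.9 + 47.37, so R_Q^{PQ} = 56.04 kN and R_P = 97.5 − 56.04 = 41.46 kN.
Span QR, ΣM about R: R_Q^{QR}·10 = 133.3 + 47.37, so R_Q^{QR} = 18.07 kN and R_R = 20 − 18.07 = 1.93 kN.
R_Q = 56.04 + 18.07 = 74.11 kN.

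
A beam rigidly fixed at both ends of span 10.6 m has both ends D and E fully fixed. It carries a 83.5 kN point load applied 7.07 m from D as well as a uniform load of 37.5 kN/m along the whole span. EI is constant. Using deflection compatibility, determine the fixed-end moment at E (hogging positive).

Take the two fixed-end moments M_D, M_E as redundants; the released structure is the simple span DE.
On the primary (simply-supported) span, the end slopes from the loading are:
  at D: point load 83.5 at a = 7.07: Pab(L + b)/(6LEI) = 463/EI
  at E: point load 83.5 at a = 7.07: Pab(L + a)/(6LEI) = 579/EI
  at D: UDL 37.5: wL³/(24EI) = 1861/EI
  at E: UDL 37.5: wL³/(24EI) = 1861/EI
  θ_D0 = 2324/EI,  θ_E0 = 2440/EI
Flexibility coefficients: a unit moment at one end gives L/(3EI) there and L/(6EI) at the far end, so f₁₁ = f₂₂ = 3.533/EI and f₁₂ = f₂₁ = 1.767/EI.
Compatibility — zero rotation at each built-in end:
  3.533 M_D + 1.767 M_E = 2324
  1.767 M_D + 3.533 M_E = 2440
Solving the pair gives M_D = 416.6 kN·m and M_E = 482.3 kN·m (hogging).

M_E = 482.3 kN·m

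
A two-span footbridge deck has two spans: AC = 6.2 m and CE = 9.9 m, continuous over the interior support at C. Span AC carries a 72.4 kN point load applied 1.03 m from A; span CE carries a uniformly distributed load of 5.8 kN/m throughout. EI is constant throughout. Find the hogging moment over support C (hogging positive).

Release continuity at C by inserting a hinge; the redundant is the internal moment M_C. The primary structure is two simply-supported spans AC and CE.
Discontinuity in slope at C on the released structure — sum the simple-span end rotations:
  span AC: point load 72.4 at a = 1.03: Pab(L + a)/(6LEI) = 74.93/EI
  span CE: UDL 5.8: wL³/(24EI) = 234.5/EI
  relative rotation θ_0 = (74.93 + 234.5)/EI = 309.4/EI
A unit hogging moment at C produces rotation L₁/(3EI) + L₂/(3EI) = 5.367/EI.
Slope continuity at C: θ_0 = M_C·5.367/EI, so M_C = 309.4/5.367 = 57.66 kN·m (hogging).

M_C = 57.66 kN·m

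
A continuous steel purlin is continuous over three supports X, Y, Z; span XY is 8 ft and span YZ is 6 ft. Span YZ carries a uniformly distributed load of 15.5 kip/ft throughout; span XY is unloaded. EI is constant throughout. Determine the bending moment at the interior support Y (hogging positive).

Release continuity at Y by inserting a hinge; the redundant is the internal moment M_Y. The primary structure is two simply-supported spans XY and YZ.
Discontinuity in slope at Y on the released structure — sum the simple-span end rotations:
  span YZ: UDL 15.5: wL³/(24EI) = 139.5/EI
  relative rotation θ_0 = (0 + 139.5)/EI = 139.5/EI
A unit hogging moment at Y produces rotation L₁/(3EI) + L₂/(3EI) = 4.667/EI.
Compatibility: M_Y·(L₁+L₂)/(3EI) = θ_0, giving M_Y = 29.89 kip·ft (hogging).

M_Y = 29.89 kip·ft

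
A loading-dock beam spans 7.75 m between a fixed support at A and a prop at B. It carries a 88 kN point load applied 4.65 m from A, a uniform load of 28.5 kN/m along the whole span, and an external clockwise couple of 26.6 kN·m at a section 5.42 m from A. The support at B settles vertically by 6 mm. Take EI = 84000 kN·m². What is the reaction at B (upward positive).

R_B = 122.3 kN

Choose R_B as the redundant. The primary structure is the cantilever fixed at A.
Deflection at B on the released cantilever, summing each load's contribution:
  point load 88 at a = 4.65: Pa²(3L − a)/(6EI) = 5899/EI
  UDL 28.5: wL⁴/(8EI) = 12852/EI
  clockwise couple 26.6 at a = 5.42: M₀a(2L − a)/(2EI) = 726.6/EI
  δ_0 = 19477/EI
Tip deflection under a unit load at B: L³/(3EI) = 155.2/EI.
With EI = 84000 kN·m²: δ_0 = 0.23187 m and δ_{BB} = 0.001847 m/kN.
Compatibility — the beam at B must follow the support down by 0.006 m: δ_0 − R_B·δ_{BB} = 0.006, so R_B = (0.23187 − 0.006)/0.001847 = 122.3 kN.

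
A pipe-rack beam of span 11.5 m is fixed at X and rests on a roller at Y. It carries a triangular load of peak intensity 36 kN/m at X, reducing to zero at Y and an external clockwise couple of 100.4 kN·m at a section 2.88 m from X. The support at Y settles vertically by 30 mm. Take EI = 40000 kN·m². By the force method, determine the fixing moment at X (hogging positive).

Take the reaction at Y as the redundant and release it; the primary structure is a cantilever fixed at X.
Free-end deflection of the primary structure under the applied loading (downward +):
  triangular load, peak 36 at the fixed end: w₀L⁴/(30EI) = 20988/EI
  clockwise couple 100.4 at a = 2.88: M₀a(2L − a)/(2EI) = 2909/EI
  δ_0 = 23897/EI
Flexibility coefficient — unit upward force at Y: δ_{YY} = L³/(3EI) = 507/EI.
With EI = 40000 kN·m²: δ_0 = 0.59742 m and δ_{YY} = 0.012674 m/kN.
Compatibility — the beam at Y must follow the support down by 0.03 m: δ_0 − R_Y·δ_{YY} = 0.03, so R_Y = (0.59742 − 0.03)/0.012674 = 44.77 kN.
Moment equilibrium about X: M_X = Σ(load moments about X) − R_Y·L = 893.9 − 44.77×11.5 = 379 kN·m.

M_X = 379 kN·m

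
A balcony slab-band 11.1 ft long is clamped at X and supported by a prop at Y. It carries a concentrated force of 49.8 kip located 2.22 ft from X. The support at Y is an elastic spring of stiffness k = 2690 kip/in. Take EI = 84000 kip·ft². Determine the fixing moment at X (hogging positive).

Take the reaction at Y as the redundant and release it; the primary structure is a cantilever fixed at X.
Free-end deflection of the primary structure under the applied loading (downward +):
  point load 49.8 at a = 2.22: Pa²(3L − a)/(6EI) = 1271/EI
Flexibility coefficient — unit upward force at Y: δ_{YY} = L³/(3EI) = 455.9/EI.
With EI = 84000 kip·ft²: δ_0 = 0.015135 ft and δ_{YY} = 0.005427 ft/kip.
Compatibility — the spring shortens by R_Y/k under the reaction it provides: δ_0 − R_Y·δ_{YY} = R_Y/k. With 1/k = 1/(2690×12) ft/kip = 0.000031 ft/kip, R_Y = δ_0 / (δ_{YY} + 1/k) = 0.015135 / (0.005427 + 0.000031) = 2.773 kip.
Moment equilibrium about X: M_X = Σ(load moments about X) − R_Y·L = 110.6 − 2.773×11.1 = 79.78 kip·ft.

M_X = 79.78 kip·ft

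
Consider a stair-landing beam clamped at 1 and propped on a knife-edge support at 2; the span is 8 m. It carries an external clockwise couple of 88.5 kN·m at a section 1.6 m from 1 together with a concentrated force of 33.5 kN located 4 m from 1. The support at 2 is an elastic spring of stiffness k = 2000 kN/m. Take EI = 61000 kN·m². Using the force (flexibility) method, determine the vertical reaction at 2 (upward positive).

R_2 = 13.95 kN

Remove the prop at 2; the released (primary) structure is a cantilever built in at 1.
Deflection at 2 on the released cantilever, summing each load's contribution:
  clockwise couple 88.5 at a = 1.6: M₀a(2L − a)/(2EI) = 1020/EI
  point load 33.5 at a = 4: Pa²(3L − a)/(6EI) = 1787/EI
  δ_0 = 2806/EI
Tip deflection under a unit load at 2: L³/(3EI) = 170.7/EI.
With EI = 61000 kN·m²: δ_0 = 0.046003 m and δ_{22} = 0.002798 m/kN.
Compatibility — the spring shortens by R_2/k under the reaction it provides: δ_0 − R_2·δ_{22} = R_2/k. With 1/k = 0.0005 m/kN, R_2 = δ_0 / (δ_{22} + 1/k) = 0.046003 / (0.002798 + 0.0005) = 13.95 kN.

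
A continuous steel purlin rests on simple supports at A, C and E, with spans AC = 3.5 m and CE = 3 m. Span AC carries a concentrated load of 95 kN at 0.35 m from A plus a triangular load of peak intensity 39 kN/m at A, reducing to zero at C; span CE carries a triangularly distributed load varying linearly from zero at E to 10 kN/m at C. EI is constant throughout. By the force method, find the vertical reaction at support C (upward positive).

R_C = 58.74 kN

Take M_C as the redundant. Released structure: two simple spans AC and CE with a hinge at C.
End slopes at the hinge C, treating each span as simply supported:
  span AC: point load 95 at a = 0.35: Pab(L + a)/(6LEI) = 19.2/EI
  span AC: triangular load, peak 39: 7w₀L³/(360EI) = 32.51/EI
  span CE: triangular load, peak 10: w₀L³/(45EI) = 6/EI
  relative rotation θ_0 = (51.72 + 6)/EI = 57.72/EI
A unit hogging moment at C produces rotation L₁/(3EI) + L₂/(3EI) = 2.167/EI.
Compatibility: M_C·(L₁+L₂)/(3EI) = θ_0, giving M_C = 26.64 kN·m (hogging).
Span AC, ΣM about A with M_C applied at C: R_C^{AC}·3.5 = 112.9 + 26.64, so R_C^{AC} = 39.86 kN and R_A = 163.2 − 39.86 = 123.4 kN.
Span CE, ΣM about E: R_C^{CE}·3 = 30 + 26.64, so R_C^{CE} = 18.88 kN and R_E = 15 − 18.88 = -3.879 kN.
R_C = 39.86 + 18.88 = 58.74 kN.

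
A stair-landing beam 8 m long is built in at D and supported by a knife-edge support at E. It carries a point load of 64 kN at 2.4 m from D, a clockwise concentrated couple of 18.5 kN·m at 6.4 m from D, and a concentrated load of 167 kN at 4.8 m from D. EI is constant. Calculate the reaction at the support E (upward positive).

R_E = 83.25 kN

Remove the prop at E; the released (primary) structure is a cantilever built in at D.
Downward deflection at the released point E due to the loads:
  point load 64 at a = 2.4: Pa²(3L − a)/(6EI) = 1327/EI
  clockwise couple 18.5 at a = 6.4: M₀a(2L − a)/(2EI) = 568.3/EI
  point load 167 at a = 4.8: Pa²(3L − a)/(6EI) = 12313/EI
  δ_0 = 14208/EI
Tip deflection under a unit load at E: L³/(3EI) = 170.7/EI.
The prop prevents deflection at E: R_E = δ_0/δ_{EE} = 14208/170.7 = 83.25 kN.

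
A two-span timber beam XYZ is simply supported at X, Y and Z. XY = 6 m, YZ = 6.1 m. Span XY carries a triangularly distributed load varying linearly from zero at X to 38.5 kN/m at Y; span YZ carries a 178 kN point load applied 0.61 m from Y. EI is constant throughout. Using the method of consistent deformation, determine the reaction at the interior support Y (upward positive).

Insert a hinge at Y; M_Y is the redundant, and each span becomes simply supported.
Discontinuity in slope at Y on the released structure — sum the simple-span end rotations:
  span XY: triangular load, peak 38.5: w₀L³/(45EI) = 184.8/EI
  span YZ: point load 178 at a = 0.61: Pab(L + b)/(6LEI) = 188.8/EI
  relative rotation θ_0 = (184.8 + 188.8)/EI = 373.6/EI
A unit hogging moment at Y produces rotation L₁/(3EI) + L₂/(3EI) = 4.033/EI.
Slope continuity at Y: θ_0 = M_Y·4.033/EI, so M_Y = 373.6/4.033 = 92.62 kN·m (hogging).
Span XY, ΣM about X with M_Y applied at Y: R_Y^{XY}·6 = 462 + 92.62, so R_Y^{XY} = 92.44 kN and R_X = 115.5 − 92.44 = 23.06 kN.
Span YZ, ΣM about Z: R_Y^{YZ}·6.1 = 977.2 + 92.62, so R_Y^{YZ} = 175.4 kN and R_Z = 178 − 175.4 = 2.616 kN.
R_Y = 92.44 + 175.4 = 267.8 kN.

R_Y = 267.8 kN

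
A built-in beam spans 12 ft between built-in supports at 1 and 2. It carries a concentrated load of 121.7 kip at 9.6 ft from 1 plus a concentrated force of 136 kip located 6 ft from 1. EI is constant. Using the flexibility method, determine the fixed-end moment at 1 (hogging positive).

Take the two fixed-end moments M_1, M_2 as redundants; the released structure is the simple span 12.
End rotations of the released simple span under the applied load (×1/EI):
  at 1: point load 121.7 at a = 9.6: Pab(L + b)/(6LEI) = 560.8/EI
  at 2: point load 121.7 at a = 9.6: Pab(L + a)/(6LEI) = 841.2/EI
  at 1: point load 136 at a = 6: Pab(L + b)/(6LEI) = 1224/EI
  at 2: point load 136 at a = 6: Pab(L + a)/(6LEI) = 1224/EI
  θ_10 = 1785/EI,  θ_20 = 2065/EI
Flexibility coefficients: a unit moment at one end gives L/(3EI) there and L/(6EI) at the far end, so f₁₁ = f₂₂ = 4/EI and f₁₂ = f₂₁ = 2/EI.
Compatibility — zero rotation at each built-in end:
  4 M_1 + 2 M_2 = 1785
  2 M_1 + 4 M_2 = 2065
Solving the pair gives M_1 = 250.7 kip·ft and M_2 = 390.9 kip·ft (hogging).

M_1 = 250.7 kip·ft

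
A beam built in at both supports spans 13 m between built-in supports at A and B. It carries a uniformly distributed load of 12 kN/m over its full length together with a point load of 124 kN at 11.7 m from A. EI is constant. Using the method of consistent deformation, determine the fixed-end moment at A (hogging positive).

M_A = 183.5 kN·m

Release both end moments; the primary structure is a simply-supported span AB with redundants M_A and M_B.
Simple-span end rotations at A and B under the given loads:
  at A: UDL 12: wL³/(24EI) = 1098/EI
  at B: UDL 12: wL³/(24EI) = 1098/EI
  at A: point load 124 at a = 11.7: Pab(L + b)/(6LEI) = 345.8/EI
  at B: point load 124 at a = 11.7: Pab(L + a)/(6LEI) = 597.2/EI
  θ_A0 = 1444/EI,  θ_B0 = 1696/EI
Flexibility coefficients: a unit moment at one end gives L/(3EI) there and L/(6EI) at the far end, so f₁₁ = f₂₂ = 4.333/EI and f₁₂ = f₂₁ = 2.167/EI.
Compatibility — zero rotation at each built-in end:
  4.333 M_A + 2.167 M_B = 1444
  2.167 M_A + 4.333 M_B = 1696
Solving the pair gives M_A = 183.5 kN·m and M_B = 299.6 kN·m (hogging).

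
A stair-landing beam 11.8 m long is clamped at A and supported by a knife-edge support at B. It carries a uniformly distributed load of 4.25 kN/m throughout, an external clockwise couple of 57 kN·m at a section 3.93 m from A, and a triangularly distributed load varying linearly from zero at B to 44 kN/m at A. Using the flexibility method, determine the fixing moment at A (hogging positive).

Remove the prop at B; the released (primary) structure is a cantilever built in at A.
Downward deflection at the released point B due to the loads:
  UDL 4.25: wL⁴/(8EI) = 10300/EI
  clockwise couple 57 at a = 3.93: M₀a(2L − a)/(2EI) = 2203/EI
  triangular load, peak 44 at the fixed end: w₀L⁴/(30EI) = 28435/EI
  δ_0 = 40938/EI
Tip deflection under a unit load at B: L³/(3EI) = 547.7/EI.
Compatibility at B: δ_0 − R_B·δ_{BB} = 0, so R_B = 40938/547.7 = 74.75 kN.
Moment equilibrium about A: M_A = Σ(load moments about A) − R_B·L = 1374 − 74.75×11.8 = 491.9 kN·m.

M_A = 491.9 kN·m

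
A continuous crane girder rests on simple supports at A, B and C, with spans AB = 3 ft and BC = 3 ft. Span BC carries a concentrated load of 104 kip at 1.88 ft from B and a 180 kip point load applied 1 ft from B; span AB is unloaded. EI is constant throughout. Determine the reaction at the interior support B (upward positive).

R_B = 208.9 kip

Take M_B as the redundant. Released structure: two simple spans AB and BC with a hinge at B.
Rotations at B on the released spans (each span's end-slope, ×1/EI):
  span BC: point load 104 at a = 1.88: Pab(L + b)/(6LEI) = 50.12/EI
  span BC: point load 180 at a = 1: Pab(L + b)/(6LEI) = 100/EI
  relative rotation θ_0 = (0 + 150.1)/EI = 150.1/EI
A unit hogging moment at B produces rotation L₁/(3EI) + L₂/(3EI) = 2/EI.
Compatibility: M_B·(L₁+L₂)/(3EI) = θ_0, giving M_B = 75.06 kip·ft (hogging).
Span AB, ΣM about A with M_B applied at B: R_B^{AB}·3 = 0 + 75.06, so R_B^{AB} = 25.02 kip and R_A = 0 − 25.02 = -25.02 kip.
Span BC, ΣM about C: R_B^{BC}·3 = 476.5 + 75.06, so R_B^{BC} = 183.8 kip and R_C = 284 − 183.8 = 100.2 kip.
R_B = 25.02 + 183.8 = 208.9 kip.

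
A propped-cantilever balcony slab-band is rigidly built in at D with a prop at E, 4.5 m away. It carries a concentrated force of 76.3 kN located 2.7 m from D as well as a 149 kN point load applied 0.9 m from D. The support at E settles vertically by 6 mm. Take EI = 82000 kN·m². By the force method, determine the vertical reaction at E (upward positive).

Take the reaction at E as the redundant and release it; the primary structure is a cantilever fixed at D.
Primary-structure tip deflection at E by superposition:
  point load 76.3 at a = 2.7: Pa²(3L − a)/(6EI) = 1001/EI
  point load 149 at a = 0.9: Pa²(3L − a)/(6EI) = 253.4/EI
  δ_0 = 1255/EI
Tip deflection under a unit load at E: L³/(3EI) = 30.38/EI.
With EI = 82000 kN·m²: δ_0 = 0.015301 m and δ_{EE} = 0.00037 m/kN.
Compatibility — the beam at E must follow the support down by 0.006 m: δ_0 − R_E·δ_{EE} = 0.006, so R_E = (0.015301 − 0.006)/0.00037 = 25.11 kN.

R_E = 25.11 kN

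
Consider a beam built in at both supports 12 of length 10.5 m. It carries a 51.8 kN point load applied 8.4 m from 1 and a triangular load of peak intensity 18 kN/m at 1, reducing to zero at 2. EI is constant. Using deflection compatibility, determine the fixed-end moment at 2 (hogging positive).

Take the two fixed-end moments M_1, M_2 as redundants; the released structure is the simple span 12.
Simple-span end rotations at 1 and 2 under the given loads:
  at 1: point load 51.8 at a = 8.4: Pab(L + b)/(6LEI) = 182.8/EI
  at 2: point load 51.8 at a = 8.4: Pab(L + a)/(6LEI) = 274.1/EI
  at 1: triangular load, peak 18: w₀L³/(45EI) = 463.1/EI
  at 2: triangular load, peak 18: 7w₀L³/(360EI) = 405.2/EI
  θ_10 = 645.8/EI,  θ_20 = 679.3/EI
Flexibility coefficients: a unit moment at one end gives L/(3EI) there and L/(6EI) at the far end, so f₁₁ = f₂₂ = 3.5/EI and f₁₂ = f₂₁ = 1.75/EI.
Compatibility — zero rotation at each built-in end:
  3.5 M_1 + 1.75 M_2 = 645.8
  1.75 M_1 + 3.5 M_2 = 679.3
Solving the pair gives M_1 = 116.6 kN·m and M_2 = 135.8 kN·m (hogging).

M_2 = 135.8 kN·m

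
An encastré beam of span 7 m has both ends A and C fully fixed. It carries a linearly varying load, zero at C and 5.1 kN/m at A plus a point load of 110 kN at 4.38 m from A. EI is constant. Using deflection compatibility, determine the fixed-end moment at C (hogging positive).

Release both end moments; the primary structure is a simply-supported span AC with redundants M_A and M_C.
On the primary (simply-supported) span, the end slopes from the loading are:
  at A: triangular load, peak 5.1: w₀L³/(45EI) = 38.87/EI
  at C: triangular load, peak 5.1: 7w₀L³/(360EI) = 34.01/EI
  at A: point load 110 at a = 4.38: Pab(L + b)/(6LEI) = 289.1/EI
  at C: point load 110 at a = 4.38: Pab(L + a)/(6LEI) = 342/EI
  θ_A0 = 328/EI,  θ_C0 = 376/EI
Flexibility coefficients: a unit moment at one end gives L/(3EI) there and L/(6EI) at the far end, so f₁₁ = f₂₂ = 2.333/EI and f₁₂ = f₂₁ = 1.167/EI.
Compatibility — zero rotation at each built-in end:
  2.333 M_A + 1.167 M_C = 328
  1.167 M_A + 2.333 M_C = 376
Solving the pair gives M_A = 79.99 kN·m and M_C = 121.2 kN·m (hogging).

M_C = 121.2 kN·m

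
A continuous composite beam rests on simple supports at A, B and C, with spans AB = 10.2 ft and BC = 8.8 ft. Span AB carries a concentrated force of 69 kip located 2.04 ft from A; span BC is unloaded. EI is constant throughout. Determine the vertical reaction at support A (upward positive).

R_A = 51.64 kip

Take M_B as the redundant. Released structure: two simple spans AB and BC with a hinge at B.
Rotations at B on the released spans (each span's end-slope, ×1/EI):
  span AB: point load 69 at a = 2.04: Pab(L + a)/(6LEI) = 229.7/EI
  relative rotation θ_0 = (229.7 + 0)/EI = 229.7/EI
A unit hogging moment at B produces rotation L₁/(3EI) + L₂/(3EI) = 6.333/EI.
Compatibility: M_B·(L₁+L₂)/(3EI) = θ_0, giving M_B = 36.27 kip·ft (hogging).
Span AB, ΣM about A with M_B applied at B: R_B^{AB}·10.2 = 140.8 + 36.27, so R_B^{AB} = 17.36 kip and R_A = 69 − 17.36 = 51.64 kip.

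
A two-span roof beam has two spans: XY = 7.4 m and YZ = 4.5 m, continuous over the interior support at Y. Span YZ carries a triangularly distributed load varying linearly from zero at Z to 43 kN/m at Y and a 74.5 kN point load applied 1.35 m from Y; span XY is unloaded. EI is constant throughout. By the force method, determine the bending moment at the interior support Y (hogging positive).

Release continuity at Y by inserting a hinge; the redundant is the internal moment M_Y. The primary structure is two simply-supported spans XY and YZ.
Discontinuity in slope at Y on the released structure — sum the simple-span end rotations:
  span YZ: triangular load, peak 43: w₀L³/(45EI) = 87.08/EI
  span YZ: point load 74.5 at a = 1.35: Pab(L + b)/(6LEI) = 89.76/EI
  relative rotation θ_0 = (0 + 176.8)/EI = 176.8/EI
A unit hogging moment at Y produces rotation L₁/(3EI) + L₂/(3EI) = 3.967/EI.
Compatibility: M_Y·(L₁+L₂)/(3EI) = θ_0, giving M_Y = 44.58 kN·m (hogging).

M_Y = 44.58 kN·m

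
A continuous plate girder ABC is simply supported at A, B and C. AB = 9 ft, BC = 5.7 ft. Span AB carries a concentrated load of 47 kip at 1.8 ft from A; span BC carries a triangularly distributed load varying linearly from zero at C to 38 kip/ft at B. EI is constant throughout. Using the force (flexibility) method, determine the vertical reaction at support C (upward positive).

Release continuity at B by inserting a hinge; the redundant is the internal moment M_B. The primary structure is two simply-supported spans AB and BC.
End slopes at the hinge B, treating each span as simply supported:
  span AB: point load 47 at a = 1.8: Pab(L + a)/(6LEI) = 121.8/EI
  span BC: triangular load, peak 38: w₀L³/(45EI) = 156.4/EI
  relative rotation θ_0 = (121.8 + 156.4)/EI = 278.2/EI
A unit hogging moment at B produces rotation L₁/(3EI) + L₂/(3EI) = 4.9/EI.
Slope continuity at B: θ_0 = M_B·4.9/EI, so M_B = 278.2/4.9 = 56.78 kip·ft (hogging).
Span BC, ΣM about C: R_B^{BC}·5.7 = 411.5 + 56.78, so R_B^{BC} = 82.16 kip and R_C = 108.3 − 82.16 = 26.14 kip.

R_C = 26.14 kip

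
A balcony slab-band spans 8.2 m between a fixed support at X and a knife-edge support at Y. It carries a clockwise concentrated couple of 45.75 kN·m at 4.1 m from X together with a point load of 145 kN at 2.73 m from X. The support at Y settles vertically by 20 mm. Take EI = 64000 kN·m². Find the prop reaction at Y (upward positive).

R_Y = 20.74 kN

Release the roller at Y. Primary structure: cantilever fixed at X.
Free-end deflection of the primary structure under the applied loading (downward +):
  clockwise couple 45.75 at a = 4.1: M₀a(2L − a)/(2EI) = 1154/EI
  point load 145 at a = 2.73: Pa²(3L − a)/(6EI) = 3939/EI
  δ_0 = 5093/EI
Flexibility coefficient — unit upward force at Y: δ_{YY} = L³/(3EI) = 183.8/EI.
With EI = 64000 kN·m²: δ_0 = 0.079572 m and δ_{YY} = 0.002872 m/kN.
Compatibility — the beam at Y must follow the support down by 0.02 m: δ_0 − R_Y·δ_{YY} = 0.02, so R_Y = (0.079572 − 0.02)/0.002872 = 20.74 kN.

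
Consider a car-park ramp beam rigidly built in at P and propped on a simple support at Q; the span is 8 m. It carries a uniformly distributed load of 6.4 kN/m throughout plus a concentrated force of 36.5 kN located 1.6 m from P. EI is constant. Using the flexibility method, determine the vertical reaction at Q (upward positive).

Release the roller at Q. Primary structure: cantilever fixed at P.
Primary-structure tip deflection at Q by superposition:
  UDL 6.4: wL⁴/(8EI) = 3277/EI
  point load 36.5 at a = 1.6: Pa²(3L − a)/(6EI) = 348.8/EI
  δ_0 = 3626/EI
Tip deflection under a unit load at Q: L³/(3EI) = 170.7/EI.
Compatibility at Q: δ_0 − R_Q·δ_{QQ} = 0, so R_Q = 3626/170.7 = 21.24 kN.

R_Q = 21.24 kN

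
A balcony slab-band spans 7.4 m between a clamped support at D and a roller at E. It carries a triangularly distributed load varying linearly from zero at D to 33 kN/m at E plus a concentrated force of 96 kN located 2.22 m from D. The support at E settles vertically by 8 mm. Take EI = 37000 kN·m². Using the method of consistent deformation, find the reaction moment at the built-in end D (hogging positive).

M_D = 248.4 kN·m

Take the reaction at E as the redundant and release it; the primary structure is a cantilever fixed at D.
Downward deflection at the released point E due to the loads:
  triangular load, peak 33 at the free end: 11w₀L⁴/(120EI) = 9071/EI
  point load 96 at a = 2.22: Pa²(3L − a)/(6EI) = 1576/EI
  δ_0 = 10646/EI
Flexibility coefficient — unit upward force at E: δ_{EE} = L³/(3EI) = 135.1/EI.
With EI = 37000 kN·m²: δ_0 = 0.28774 m and δ_{EE} = 0.003651 m/kN.
Compatibility — the beam at E must follow the support down by 0.008 m: δ_0 − R_E·δ_{EE} = 0.008, so R_E = (0.28774 − 0.008)/0.003651 = 76.63 kN.
Moment equilibrium about D: M_D = Σ(load moments about D) − R_E·L = 815.5 − 76.63×7.4 = 248.4 kN·m.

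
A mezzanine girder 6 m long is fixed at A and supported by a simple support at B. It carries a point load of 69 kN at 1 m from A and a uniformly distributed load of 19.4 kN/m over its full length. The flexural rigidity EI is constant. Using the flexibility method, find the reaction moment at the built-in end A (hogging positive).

M_A = 140 kN·m

Take the reaction at B as the redundant and release it; the primary structure is a cantilever fixed at A.
Free-end deflection of the primary structure under the applied loading (downward +):
  point load 69 at a = 1: Pa²(3L − a)/(6EI) = 195.5/EI
  UDL 19.4: wL⁴/(8EI) = 3143/EI
  δ_0 = 3338/EI
Tip deflection under a unit load at B: L³/(3EI) = 72/EI.
The prop prevents deflection at B: R_B = δ_0/δ_{BB} = 3338/72 = 46.37 kN.
Moment equilibrium about A: M_A = Σ(load moments about A) − R_B·L = 418.2 − 46.37×6 = 140 kN·m.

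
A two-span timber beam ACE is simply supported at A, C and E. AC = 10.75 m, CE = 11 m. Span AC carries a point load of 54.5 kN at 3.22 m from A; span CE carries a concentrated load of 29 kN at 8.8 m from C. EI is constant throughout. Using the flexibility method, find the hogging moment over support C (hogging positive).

M_C = 54.97 kN·m

Insert a hinge at C; M_C is the redundant, and each span becomes simply supported.
Discontinuity in slope at C on the released structure — sum the simple-span end rotations:
  span AC: point load 54.5 at a = 3.22: Pab(L + a)/(6LEI) = 286.2/EI
  span CE: point load 29 at a = 8.8: Pab(L + b)/(6LEI) = 112.3/EI
  relative rotation θ_0 = (286.2 + 112.3)/EI = 398.5/EI
A unit hogging moment at C produces rotation L₁/(3EI) + L₂/(3EI) = 7.25/EI.
Slope continuity at C: θ_0 = M_C·7.25/EI, so M_C = 398.5/7.25 = 54.97 kN·m (hogging).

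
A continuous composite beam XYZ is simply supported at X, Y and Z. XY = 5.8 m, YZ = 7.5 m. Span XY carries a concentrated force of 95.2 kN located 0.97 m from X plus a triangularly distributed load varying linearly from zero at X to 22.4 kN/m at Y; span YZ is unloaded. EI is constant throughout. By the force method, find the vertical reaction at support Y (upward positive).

Release continuity at Y by inserting a hinge; the redundant is the internal moment M_Y. The primary structure is two simply-supported spans XY and YZ.
Rotations at Y on the released spans (each span's end-slope, ×1/EI):
  span XY: point load 95.2 at a = 0.97: Pab(L + a)/(6LEI) = 86.77/EI
  span XY: triangular load, peak 22.4: w₀L³/(45EI) = 97.12/EI
  relative rotation θ_0 = (183.9 + 0)/EI = 183.9/EI
A unit hogging moment at Y produces rotation L₁/(3EI) + L₂/(3EI) = 4.433/EI.
Slope continuity at Y: θ_0 = M_Y·4.433/EI, so M_Y = 183.9/4.433 = 41.48 kN·m (hogging).
Span XY, ΣM about X with M_Y applied at Y: R_Y^{XY}·5.8 = 343.5 + 41.48, so R_Y^{XY} = 66.38 kN and R_X = 160.2 − 66.38 = 93.78 kN.
Span YZ, ΣM about Z: R_Y^{YZ}·7.5 = 0 + 41.48, so R_Y^{YZ} = 5.531 kN and R_Z = 0 − 5.531 = -5.531 kN.
R_Y = 66.38 + 5.531 = 71.91 kN.

R_Y = 71.91 kN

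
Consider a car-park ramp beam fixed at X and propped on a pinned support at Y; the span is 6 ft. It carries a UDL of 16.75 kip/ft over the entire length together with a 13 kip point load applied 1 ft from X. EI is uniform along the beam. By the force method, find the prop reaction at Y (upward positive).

Choose R_Y as the redundant. The primary structure is the cantilever fixed at X.
Free-end deflection of the primary structure under the applied loading (downward +):
  UDL 16.75: wL⁴/(8EI) = 2714/EI
  point load 13 at a = 1: Pa²(3L − a)/(6EI) = 36.83/EI
  δ_0 = 2750/EI
Flexibility coefficient — unit upward force at Y: δ_{YY} = L³/(3EI) = 72/EI.
The prop prevents deflection at Y: R_Y = δ_0/δ_{YY} = 2750/72 = 38.2 kip.

R_Y = 38.2 kip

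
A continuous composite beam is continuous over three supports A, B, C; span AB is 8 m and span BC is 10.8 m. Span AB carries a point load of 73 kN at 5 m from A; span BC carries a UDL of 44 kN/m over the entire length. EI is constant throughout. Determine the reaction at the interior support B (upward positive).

R_B = 373.7 kN

Release continuity at B by inserting a hinge; the redundant is the internal moment M_B. The primary structure is two simply-supported spans AB and BC.
Rotations at B on the released spans (each span's end-slope, ×1/EI):
  span AB: point load 73 at a = 5: Pab(L + a)/(6LEI) = 296.6/EI
  span BC: UDL 44: wL³/(24EI) = 2309/EI
  relative rotation θ_0 = (296.6 + 2309)/EI = 2606/EI
A unit hogging moment at B produces rotation L₁/(3EI) + L₂/(3EI) = 6.267/EI.
Compatibility: M_B·(L₁+L₂)/(3EI) = θ_0, giving M_B = 415.9 kN·m (hogging).
Span AB, ΣM about A with M_B applied at B: R_B^{AB}·8 = 365 + 415.9, so R_B^{AB} = 97.61 kN and R_A = 73 − 97.61 = -24.61 kN.
Span BC, ΣM about C: R_B^{BC}·10.8 = 2566 + 415.9, so R_B^{BC} = 276.1 kN and R_C = 475.2 − 276.1 = 199.1 kN.
R_B = 97.61 + 276.1 = 373.7 kN.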